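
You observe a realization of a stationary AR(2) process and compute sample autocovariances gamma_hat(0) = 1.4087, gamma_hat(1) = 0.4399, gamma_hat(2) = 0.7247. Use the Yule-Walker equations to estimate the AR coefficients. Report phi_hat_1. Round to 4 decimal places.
\hat\phi_{1} = 0.1680

The Yule-Walker equations for an AR(p) process read, in matrix form,
  Gamma_p phi = r_p,   with   (Gamma_p)_{ij} = gamma(|i - j|),
                       (r_p)_i = gamma(i),   i,j = 1..p.
Substitute the sample gammas (Toeplitz matrix and right-hand side of size 2):
  Gamma_p = [[1.4087, 0.4399], [0.4399, 1.4087]]
  r_p     = [0.4399, 0.7247]
Written out:
  1.4087 phi_1 + 0.4399 phi_2 = 0.4399
  0.4399 phi_1 + 1.4087 phi_2 = 0.7247
Solve by Cramer's rule:
  det = gamma(0)^2 - gamma(1)^2 = (1.4087)^2 - (0.4399)^2 = 1.98443569 - 0.19351201 = 1.79092368
  phi_hat_1 = [gamma(1) gamma(0) - gamma(1) gamma(2)] / det = [(0.4399)(1.4087) - (0.4399)(0.7247)] / 1.79092368 = 0.3008916 / 1.79092368 = 0.168
  phi_hat_2 = [gamma(0) gamma(2) - gamma(1)^2] / det = [(1.4087)(0.7247) - (0.4399)^2] / 1.79092368 = 0.82737288 / 1.79092368 = 0.462
So phi_hat = [0.1680, 0.4620].
Therefore phi_hat_1 = 0.1680.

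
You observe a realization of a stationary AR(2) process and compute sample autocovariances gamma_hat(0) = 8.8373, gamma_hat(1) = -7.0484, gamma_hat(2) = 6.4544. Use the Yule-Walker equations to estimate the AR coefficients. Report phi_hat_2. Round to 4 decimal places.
\hat\phi_{2} = 0.2590

The Yule-Walker equations for an AR(p) process read, in matrix form,
  Gamma_p phi = r_p,   with   (Gamma_p)_{ij} = gamma(|i - j|),
                       (r_p)_i = gamma(i),   i,j = 1..p.
Substitute the sample gammas (Toeplitz matrix and right-hand side of size 2):
  Gamma_p = [[8.8373, -7.0484], [-7.0484, 8.8373]]
  r_p     = [-7.0484, 6.4544]
Written out:
  8.8373 phi_1 - 7.0484 phi_2 = -7.0484
  -7.0484 phi_1 + 8.8373 phi_2 = 6.4544
Solve by Cramer's rule:
  det = gamma(0)^2 - gamma(1)^2 = (8.8373)^2 - (-7.0484)^2 = 78.09787129 - 49.67994256 = 28.41792873
  phi_hat_1 = [gamma(1) gamma(0) - gamma(1) gamma(2)] / det = [(-7.0484)(8.8373) - (-7.0484)(6.4544)] / 28.41792873 = -16.79563236 / 28.41792873 = -0.591
  phi_hat_2 = [gamma(0) gamma(2) - gamma(1)^2] / det = [(8.8373)(6.4544) - (-7.0484)^2] / 28.41792873 = 7.35952656 / 28.41792873 = 0.259
So phi_hat = [-0.5910, 0.2590].
Therefore phi_hat_2 = 0.2590.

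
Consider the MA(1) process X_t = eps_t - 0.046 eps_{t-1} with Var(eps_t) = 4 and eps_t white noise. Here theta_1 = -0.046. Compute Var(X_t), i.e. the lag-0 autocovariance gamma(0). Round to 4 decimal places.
\gamma(0) = 4.0085

For an MA(q) process X_t = eps_t + sum_i theta_i eps_{t-i} with
Var(eps_t) = sigma^2, the variance is
  gamma(0) = sigma^2 * (1 + sum_i theta_i^2).
  sum_i theta_i^2 = (-0.046)^2 = 0.002116.
  gamma(0) = 4 * (1 + 0.002116) = 4 * 1.002116 = 4.008464, which rounds to 4.0085.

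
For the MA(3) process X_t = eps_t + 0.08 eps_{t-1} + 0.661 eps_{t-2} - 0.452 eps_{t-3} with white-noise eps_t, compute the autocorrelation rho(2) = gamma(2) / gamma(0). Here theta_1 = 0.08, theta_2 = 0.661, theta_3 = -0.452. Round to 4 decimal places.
\rho(2) = 0.3792

For an MA(q) process with theta_0 = 1, the autocovariance is
  gamma(k) = sigma^2 * sum_{i=0..q-k} theta_i * theta_{i+k},
and rho(k) = gamma(k) / gamma(0). Sigma^2 cancels.
  numerator   = (1)*(0.661) + (0.08)*(-0.452) = 0.62484.
  denominator = (1)^2 + (0.08)^2 + (0.661)^2 + (-0.452)^2 = 1.647625.
  rho(2) = 0.62484 / 1.647625 = 0.3792.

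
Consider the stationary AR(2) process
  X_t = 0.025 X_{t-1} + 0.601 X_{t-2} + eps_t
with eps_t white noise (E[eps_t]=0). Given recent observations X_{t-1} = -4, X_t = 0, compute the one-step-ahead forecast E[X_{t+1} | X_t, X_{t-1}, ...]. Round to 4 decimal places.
E[X_{t+1} \mid \mathcal F_t] = -2.4040

For an AR(p) model X_t = c + sum_i phi_i X_{t-i} + eps_t, the
one-step-ahead conditional mean is
  E[X_{t+1} | X_t, ...] = c + sum_i phi_i X_{t+1-i}.
Substitute known values:
  E[X_{t+1} | ...] = (0.025) * (0) + (0.601) * (-4)
                   = -2.4040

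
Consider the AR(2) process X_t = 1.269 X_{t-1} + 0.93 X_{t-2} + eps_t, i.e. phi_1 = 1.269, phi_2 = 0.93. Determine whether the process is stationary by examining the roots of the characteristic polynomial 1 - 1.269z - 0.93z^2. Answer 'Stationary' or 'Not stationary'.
\text{Not stationary}

The AR(p) characteristic polynomial is P(z) = 1 - 1.269z - 0.93z^2.
Stationarity requires all roots to lie outside the unit circle, i.e. |z| > 1 for every root.
Set 1 + (-1.269) z + (-0.93) z^2 = 0, i.e. a z^2 + b z + c = 0 with a = -0.93, b = -1.269, c = 1.
Discriminant D = b^2 - 4ac = (-1.269)^2 - 4*(-0.93)*1 = 1.610361 - (-3.72) = 5.330361.
D >= 0, so the roots are real: z = (-b +/- sqrt(D)) / (2a) = (1.269 +/- 2.308757) / (-1.86).
  z_1 = (1.269 + 2.308757) / (-1.86) = -1.9235,   |z_1| = 1.9235.
  z_2 = (1.269 - 2.308757) / (-1.86) = 0.559,   |z_2| = 0.559.
Moduli of all roots: 1.9235, 0.5590.
All moduli strictly greater than 1? No.
Verdict: Not stationary.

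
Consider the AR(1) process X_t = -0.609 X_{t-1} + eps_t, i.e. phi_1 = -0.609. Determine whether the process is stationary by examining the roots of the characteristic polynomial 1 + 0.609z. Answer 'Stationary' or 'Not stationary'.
\text{Stationary}

The AR(p) characteristic polynomial is P(z) = 1 + 0.609z.
Stationarity requires all roots to lie outside the unit circle, i.e. |z| > 1 for every root.
This is linear in z: 1 + (0.609) z = 0  =>  z = -1/(0.609) = -1.642036,  |z| = 1.642036.
Moduli of all roots: 1.6420.
All moduli strictly greater than 1? Yes.
Verdict: Stationary.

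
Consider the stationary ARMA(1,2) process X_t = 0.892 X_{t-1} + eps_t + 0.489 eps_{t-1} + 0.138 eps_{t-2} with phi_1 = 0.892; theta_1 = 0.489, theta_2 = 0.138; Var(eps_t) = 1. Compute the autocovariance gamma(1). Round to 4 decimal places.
\gamma(1) = 11.4643

Multiply the model equation by X_{t-k} and take expectations. With theta_0 = psi_0 = 1 and psi_j the MA(infinity) weights, this gives
  gamma(k) - sum_i phi_i gamma(k-i) = c_k,
  c_k = sigma^2 * sum_{j=k..q} theta_j psi_{j-k}   (c_k = 0 for k > q),
using gamma(-m) = gamma(m).
psi-weights needed (psi_j = theta_j + sum_i phi_i psi_{j-i}):
  psi_1 = theta_1 + phi_1 = 0.489 + (0.892) = 1.381
  psi_2 = theta_2 + phi_1 psi_1 = 0.138 + (0.892)(1.381) = 1.369852
Right-hand sides:
  c_0 = sigma^2 (1 + theta_1 psi_1 + theta_2 psi_2) = 1 * (1 + (0.489)(1.381) + (0.138)(1.369852)) = 1 * 1.864349 = 1.864349
  c_1 = sigma^2 (theta_1 + theta_2 psi_1) = 1 * (0.489 + (0.138)(1.381)) = 0.679578
  c_2 = sigma^2 theta_2 = 1 * (0.138) = 0.138
Equations for k = 0 and k = 1 (AR order 1):
  gamma(0) = phi_1 gamma(1) + c_0
  gamma(1) = phi_1 gamma(0) + c_1
Substituting the second into the first: gamma(0) (1 - phi_1^2) = c_0 + phi_1 c_1, so
  gamma(0) = (c_0 + phi_1 c_1) / (1 - phi_1^2) = (1.864349 + (0.892)(0.679578)) / (1 - (0.892)^2) = 2.470532 / 0.204336 = 12.090538.
  gamma(1) = phi_1 gamma(0) + c_1 = (0.892)(12.090538) + (0.679578) = 11.464338.
Therefore gamma(1) = 11.4643 (to 4 decimal places).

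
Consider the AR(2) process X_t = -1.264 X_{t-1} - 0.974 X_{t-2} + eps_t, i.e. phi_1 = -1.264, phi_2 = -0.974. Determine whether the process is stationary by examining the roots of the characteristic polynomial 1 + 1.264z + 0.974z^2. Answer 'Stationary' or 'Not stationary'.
\text{Stationary}

The AR(p) characteristic polynomial is P(z) = 1 + 1.264z + 0.974z^2.
Stationarity requires all roots to lie outside the unit circle, i.e. |z| > 1 for every root.
Set 1 + (1.264) z + (0.974) z^2 = 0, i.e. a z^2 + b z + c = 0 with a = 0.974, b = 1.264, c = 1.
Discriminant D = b^2 - 4ac = (1.264)^2 - 4*(0.974)*1 = 1.597696 - (3.896) = -2.298304.
D < 0, so the roots are the complex-conjugate pair z = (-b +/- i sqrt(-D)) / (2a) = -0.6489 +/- 0.7782i.
For a conjugate pair |z|^2 = z * conj(z) = (product of roots) = c/a = 1/(0.974) = 1.026694, so |z| = sqrt(1.026694) = 1.0133 for both roots.
Moduli of all roots: 1.0133, 1.0133.
All moduli strictly greater than 1? Yes.
Verdict: Stationary.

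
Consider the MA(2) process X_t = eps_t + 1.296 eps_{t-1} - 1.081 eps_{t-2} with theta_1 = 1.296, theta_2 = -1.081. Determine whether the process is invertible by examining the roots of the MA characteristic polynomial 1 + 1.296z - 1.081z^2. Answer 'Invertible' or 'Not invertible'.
\text{Not invertible}

The MA(q) characteristic polynomial is P(z) = 1 + 1.296z - 1.081z^2.
Invertibility requires all roots to lie outside the unit circle, i.e. |z| > 1 for every root.
Set 1 + (1.296) z + (-1.081) z^2 = 0, i.e. a z^2 + b z + c = 0 with a = -1.081, b = 1.296, c = 1.
Discriminant D = b^2 - 4ac = (1.296)^2 - 4*(-1.081)*1 = 1.679616 - (-4.324) = 6.003616.
D >= 0, so the roots are real: z = (-b +/- sqrt(D)) / (2a) = (-1.296 +/- 2.450228) / (-2.162).
  z_1 = (-1.296 + 2.450228) / (-2.162) = -0.5339,   |z_1| = 0.5339.
  z_2 = (-1.296 - 2.450228) / (-2.162) = 1.7328,   |z_2| = 1.7328.
Moduli of all roots: 0.5339, 1.7328.
All moduli strictly greater than 1? No.
Verdict: Not invertible.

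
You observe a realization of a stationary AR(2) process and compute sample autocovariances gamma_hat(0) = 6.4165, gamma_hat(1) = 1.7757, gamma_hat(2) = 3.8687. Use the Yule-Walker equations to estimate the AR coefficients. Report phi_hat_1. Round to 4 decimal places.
\hat\phi_{1} = 0.1190

The Yule-Walker equations for an AR(p) process read, in matrix form,
  Gamma_p phi = r_p,   with   (Gamma_p)_{ij} = gamma(|i - j|),
                       (r_p)_i = gamma(i),   i,j = 1..p.
Substitute the sample gammas (Toeplitz matrix and right-hand side of size 2):
  Gamma_p = [[6.4165, 1.7757], [1.7757, 6.4165]]
  r_p     = [1.7757, 3.8687]
Written out:
  6.4165 phi_1 + 1.7757 phi_2 = 1.7757
  1.7757 phi_1 + 6.4165 phi_2 = 3.8687
Solve by Cramer's rule:
  det = gamma(0)^2 - gamma(1)^2 = (6.4165)^2 - (1.7757)^2 = 41.17147225 - 3.15311049 = 38.01836176
  phi_hat_1 = [gamma(1) gamma(0) - gamma(1) gamma(2)] / det = [(1.7757)(6.4165) - (1.7757)(3.8687)] / 38.01836176 = 4.52412846 / 38.01836176 = 0.119
  phi_hat_2 = [gamma(0) gamma(2) - gamma(1)^2] / det = [(6.4165)(3.8687) - (1.7757)^2] / 38.01836176 = 21.67040306 / 38.01836176 = 0.57
So phi_hat = [0.1190, 0.5700].
Therefore phi_hat_1 = 0.1190.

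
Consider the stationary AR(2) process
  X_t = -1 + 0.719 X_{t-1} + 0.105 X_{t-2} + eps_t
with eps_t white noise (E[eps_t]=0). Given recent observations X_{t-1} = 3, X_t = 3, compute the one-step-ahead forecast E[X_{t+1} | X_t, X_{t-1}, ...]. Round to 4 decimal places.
E[X_{t+1} \mid \mathcal F_t] = 1.4720

For an AR(p) model X_t = c + sum_i phi_i X_{t-i} + eps_t, the
one-step-ahead conditional mean is
  E[X_{t+1} | X_t, ...] = c + sum_i phi_i X_{t+1-i}.
Substitute known values:
  E[X_{t+1} | ...] = -1 + (0.719) * (3) + (0.105) * (3)
                   = 1.4720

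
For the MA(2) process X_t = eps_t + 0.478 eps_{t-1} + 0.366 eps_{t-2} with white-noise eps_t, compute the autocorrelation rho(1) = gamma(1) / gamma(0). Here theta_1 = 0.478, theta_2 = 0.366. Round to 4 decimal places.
\rho(1) = 0.4792

For an MA(q) process with theta_0 = 1, the autocovariance is
  gamma(k) = sigma^2 * sum_{i=0..q-k} theta_i * theta_{i+k},
and rho(k) = gamma(k) / gamma(0). Sigma^2 cancels.
  numerator   = (1)*(0.478) + (0.478)*(0.366) = 0.652948.
  denominator = (1)^2 + (0.478)^2 + (0.366)^2 = 1.36244.
  rho(1) = 0.652948 / 1.36244 = 0.4792.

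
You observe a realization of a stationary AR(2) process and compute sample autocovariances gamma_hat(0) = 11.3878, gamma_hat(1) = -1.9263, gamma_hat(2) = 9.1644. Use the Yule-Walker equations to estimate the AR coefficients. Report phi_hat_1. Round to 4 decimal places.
\hat\phi_{1} = -0.0340

The Yule-Walker equations for an AR(p) process read, in matrix form,
  Gamma_p phi = r_p,   with   (Gamma_p)_{ij} = gamma(|i - j|),
                       (r_p)_i = gamma(i),   i,j = 1..p.
Substitute the sample gammas (Toeplitz matrix and right-hand side of size 2):
  Gamma_p = [[11.3878, -1.9263], [-1.9263, 11.3878]]
  r_p     = [-1.9263, 9.1644]
Written out:
  11.3878 phi_1 - 1.9263 phi_2 = -1.9263
  -1.9263 phi_1 + 11.3878 phi_2 = 9.1644
Solve by Cramer's rule:
  det = gamma(0)^2 - gamma(1)^2 = (11.3878)^2 - (-1.9263)^2 = 129.68198884 - 3.71063169 = 125.97135715
  phi_hat_1 = [gamma(1) gamma(0) - gamma(1) gamma(2)] / det = [(-1.9263)(11.3878) - (-1.9263)(9.1644)] / 125.97135715 = -4.28293542 / 125.97135715 = -0.034
  phi_hat_2 = [gamma(0) gamma(2) - gamma(1)^2] / det = [(11.3878)(9.1644) - (-1.9263)^2] / 125.97135715 = 100.65172263 / 125.97135715 = 0.799
So phi_hat = [-0.0340, 0.7990].
Therefore phi_hat_1 = -0.0340.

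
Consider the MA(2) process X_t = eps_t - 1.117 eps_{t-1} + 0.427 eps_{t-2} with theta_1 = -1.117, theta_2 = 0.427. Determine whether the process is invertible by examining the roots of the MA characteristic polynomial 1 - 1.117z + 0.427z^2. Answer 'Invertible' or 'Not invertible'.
\text{Invertible}

The MA(q) characteristic polynomial is P(z) = 1 - 1.117z + 0.427z^2.
Invertibility requires all roots to lie outside the unit circle, i.e. |z| > 1 for every root.
Set 1 + (-1.117) z + (0.427) z^2 = 0, i.e. a z^2 + b z + c = 0 with a = 0.427, b = -1.117, c = 1.
Discriminant D = b^2 - 4ac = (-1.117)^2 - 4*(0.427)*1 = 1.247689 - (1.708) = -0.460311.
D < 0, so the roots are the complex-conjugate pair z = (-b +/- i sqrt(-D)) / (2a) = 1.308 +/- 0.7945i.
For a conjugate pair |z|^2 = z * conj(z) = (product of roots) = c/a = 1/(0.427) = 2.34192, so |z| = sqrt(2.34192) = 1.5303 for both roots.
Moduli of all roots: 1.5303, 1.5303.
All moduli strictly greater than 1? Yes.
Verdict: Invertible.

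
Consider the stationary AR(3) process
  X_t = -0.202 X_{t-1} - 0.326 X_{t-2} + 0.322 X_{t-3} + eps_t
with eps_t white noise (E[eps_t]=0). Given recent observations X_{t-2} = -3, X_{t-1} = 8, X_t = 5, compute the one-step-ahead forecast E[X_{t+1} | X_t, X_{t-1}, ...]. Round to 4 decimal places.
E[X_{t+1} \mid \mathcal F_t] = -4.5840

For an AR(p) model X_t = c + sum_i phi_i X_{t-i} + eps_t, the
one-step-ahead conditional mean is
  E[X_{t+1} | X_t, ...] = c + sum_i phi_i X_{t+1-i}.
Substitute known values:
  E[X_{t+1} | ...] = (-0.202) * (5) + (-0.326) * (8) + (0.322) * (-3)
                   = -4.5840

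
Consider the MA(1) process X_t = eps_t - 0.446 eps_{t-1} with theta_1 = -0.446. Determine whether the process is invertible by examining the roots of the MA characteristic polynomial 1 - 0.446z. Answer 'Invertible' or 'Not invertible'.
\text{Invertible}

The MA(q) characteristic polynomial is P(z) = 1 - 0.446z.
Invertibility requires all roots to lie outside the unit circle, i.e. |z| > 1 for every root.
This is linear in z: 1 + (-0.446) z = 0  =>  z = -1/(-0.446) = 2.242152,  |z| = 2.242152.
Moduli of all roots: 2.2422.
All moduli strictly greater than 1? Yes.
Verdict: Invertible.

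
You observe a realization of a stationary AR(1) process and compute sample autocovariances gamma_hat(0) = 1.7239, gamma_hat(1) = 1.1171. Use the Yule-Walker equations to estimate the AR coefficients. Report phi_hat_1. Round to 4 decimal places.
\hat\phi_{1} = 0.6480

The Yule-Walker equations for an AR(p) process read, in matrix form,
  Gamma_p phi = r_p,   with   (Gamma_p)_{ij} = gamma(|i - j|),
                       (r_p)_i = gamma(i),   i,j = 1..p.
Substitute the sample gammas (Toeplitz matrix and right-hand side of size 1):
  Gamma_p = [[1.7239]]
  r_p     = [1.1171]
With p = 1 this is the single equation gamma(0) phi_1 = gamma(1):
  phi_hat_1 = gamma(1) / gamma(0) = 1.1171 / 1.7239 = 0.6480.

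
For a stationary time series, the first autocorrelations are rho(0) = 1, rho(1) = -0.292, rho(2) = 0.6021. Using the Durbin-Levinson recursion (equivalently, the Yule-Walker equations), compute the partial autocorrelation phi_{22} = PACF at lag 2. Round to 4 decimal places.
\phi_{22} = 0.5650

The PACF at lag k is phi_{kk}, the last component of the solution
to the Yule-Walker system G_k phi = r_k where
  (G_k)_{ij} = rho(|i - j|), (r_k)_i = rho(i), i,j = 1..k.
Equivalently, Durbin-Levinson gives phi_{kk} iteratively:
  phi_{11} = rho(1)
  phi_{kk} = [rho(k) - sum_{j=1..k-1} phi_{k-1,j} rho(k-j)]
            / [1 - sum_{j=1..k-1} phi_{k-1,j} rho(j)],
  phi_{k,j} = phi_{k-1,j} - phi_{kk} phi_{k-1,k-j},  j = 1..k-1.
Step k = 1:
  phi_11 = rho(1) = -0.292.
Step k = 2:
  phi_22 = [rho(2) - phi_11 rho(1)] / [1 - phi_11 rho(1)] = [0.6021 - (-0.292)(-0.292)] / [1 - (-0.292)(-0.292)]
         = 0.516836 / 0.914736 = 0.565.
Therefore phi_{22} = 0.5650.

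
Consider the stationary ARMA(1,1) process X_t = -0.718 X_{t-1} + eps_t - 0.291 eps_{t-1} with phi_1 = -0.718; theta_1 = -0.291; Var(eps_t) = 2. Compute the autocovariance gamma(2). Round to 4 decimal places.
\gamma(2) = 3.6156

Multiply the model equation by X_{t-k} and take expectations. With theta_0 = psi_0 = 1 and psi_j the MA(infinity) weights, this gives
  gamma(k) - sum_i phi_i gamma(k-i) = c_k,
  c_k = sigma^2 * sum_{j=k..q} theta_j psi_{j-k}   (c_k = 0 for k > q),
using gamma(-m) = gamma(m).
psi-weights needed (psi_j = theta_j + sum_i phi_i psi_{j-i}):
  psi_1 = theta_1 + phi_1 = -0.291 + (-0.718) = -1.009
Right-hand sides:
  c_0 = sigma^2 (1 + theta_1 psi_1) = 2 * (1 + (-0.291)(-1.009)) = 2 * 1.293619 = 2.587238
  c_1 = sigma^2 theta_1 = 2 * (-0.291) = -0.582
  c_2 = 0
Equations for k = 0 and k = 1 (AR order 1):
  gamma(0) = phi_1 gamma(1) + c_0
  gamma(1) = phi_1 gamma(0) + c_1
Substituting the second into the first: gamma(0) (1 - phi_1^2) = c_0 + phi_1 c_1, so
  gamma(0) = (c_0 + phi_1 c_1) / (1 - phi_1^2) = (2.587238 + (-0.718)(-0.582)) / (1 - (-0.718)^2) = 3.005114 / 0.484476 = 6.202813.
  gamma(1) = phi_1 gamma(0) + c_1 = (-0.718)(6.202813) + (-0.582) = -5.03562.
For k = 2 (> q): gamma(2) = phi_1 gamma(1) = (-0.718)(-5.03562) = 3.615575.
Therefore gamma(2) = 3.6156 (to 4 decimal places).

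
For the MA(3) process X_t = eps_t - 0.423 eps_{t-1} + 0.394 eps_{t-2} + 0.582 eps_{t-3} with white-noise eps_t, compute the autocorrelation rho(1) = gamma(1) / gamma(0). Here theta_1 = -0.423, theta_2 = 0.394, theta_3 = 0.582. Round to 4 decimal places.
\rho(1) = -0.2154

For an MA(q) process with theta_0 = 1, the autocovariance is
  gamma(k) = sigma^2 * sum_{i=0..q-k} theta_i * theta_{i+k},
and rho(k) = gamma(k) / gamma(0). Sigma^2 cancels.
  numerator   = (1)*(-0.423) + (-0.423)*(0.394) + (0.394)*(0.582) = -0.360354.
  denominator = (1)^2 + (-0.423)^2 + (0.394)^2 + (0.582)^2 = 1.672889.
  rho(1) = -0.360354 / 1.672889 = -0.2154.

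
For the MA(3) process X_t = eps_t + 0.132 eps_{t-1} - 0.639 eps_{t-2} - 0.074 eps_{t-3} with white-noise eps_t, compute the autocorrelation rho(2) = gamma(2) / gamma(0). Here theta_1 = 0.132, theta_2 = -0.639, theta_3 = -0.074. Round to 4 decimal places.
\rho(2) = -0.4533

For an MA(q) process with theta_0 = 1, the autocovariance is
  gamma(k) = sigma^2 * sum_{i=0..q-k} theta_i * theta_{i+k},
and rho(k) = gamma(k) / gamma(0). Sigma^2 cancels.
  numerator   = (1)*(-0.639) + (0.132)*(-0.074) = -0.648768.
  denominator = (1)^2 + (0.132)^2 + (-0.639)^2 + (-0.074)^2 = 1.431221.
  rho(2) = -0.648768 / 1.431221 = -0.4533.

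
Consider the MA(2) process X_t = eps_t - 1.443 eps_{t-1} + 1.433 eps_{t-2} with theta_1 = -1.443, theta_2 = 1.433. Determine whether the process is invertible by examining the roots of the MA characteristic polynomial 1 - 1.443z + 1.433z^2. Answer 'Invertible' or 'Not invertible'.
\text{Not invertible}

The MA(q) characteristic polynomial is P(z) = 1 - 1.443z + 1.433z^2.
Invertibility requires all roots to lie outside the unit circle, i.e. |z| > 1 for every root.
Set 1 + (-1.443) z + (1.433) z^2 = 0, i.e. a z^2 + b z + c = 0 with a = 1.433, b = -1.443, c = 1.
Discriminant D = b^2 - 4ac = (-1.443)^2 - 4*(1.433)*1 = 2.082249 - (5.732) = -3.649751.
D < 0, so the roots are the complex-conjugate pair z = (-b +/- i sqrt(-D)) / (2a) = 0.5035 +/- 0.6666i.
For a conjugate pair |z|^2 = z * conj(z) = (product of roots) = c/a = 1/(1.433) = 0.697837, so |z| = sqrt(0.697837) = 0.8354 for both roots.
Moduli of all roots: 0.8354, 0.8354.
All moduli strictly greater than 1? No.
Verdict: Not invertible.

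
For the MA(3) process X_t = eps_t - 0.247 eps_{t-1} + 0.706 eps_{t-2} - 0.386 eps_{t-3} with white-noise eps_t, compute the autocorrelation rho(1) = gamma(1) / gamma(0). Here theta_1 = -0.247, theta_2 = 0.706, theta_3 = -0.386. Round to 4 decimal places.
\rho(1) = -0.4062

For an MA(q) process with theta_0 = 1, the autocovariance is
  gamma(k) = sigma^2 * sum_{i=0..q-k} theta_i * theta_{i+k},
and rho(k) = gamma(k) / gamma(0). Sigma^2 cancels.
  numerator   = (1)*(-0.247) + (-0.247)*(0.706) + (0.706)*(-0.386) = -0.693898.
  denominator = (1)^2 + (-0.247)^2 + (0.706)^2 + (-0.386)^2 = 1.708441.
  rho(1) = -0.693898 / 1.708441 = -0.4062.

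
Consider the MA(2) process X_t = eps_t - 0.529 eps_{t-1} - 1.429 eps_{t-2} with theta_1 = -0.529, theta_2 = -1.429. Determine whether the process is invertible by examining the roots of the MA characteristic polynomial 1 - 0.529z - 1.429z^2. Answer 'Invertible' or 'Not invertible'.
\text{Not invertible}

The MA(q) characteristic polynomial is P(z) = 1 - 0.529z - 1.429z^2.
Invertibility requires all roots to lie outside the unit circle, i.e. |z| > 1 for every root.
Set 1 + (-0.529) z + (-1.429) z^2 = 0, i.e. a z^2 + b z + c = 0 with a = -1.429, b = -0.529, c = 1.
Discriminant D = b^2 - 4ac = (-0.529)^2 - 4*(-1.429)*1 = 0.279841 - (-5.716) = 5.995841.
D >= 0, so the roots are real: z = (-b +/- sqrt(D)) / (2a) = (0.529 +/- 2.448641) / (-2.858).
  z_1 = (0.529 + 2.448641) / (-2.858) = -1.0419,   |z_1| = 1.0419.
  z_2 = (0.529 - 2.448641) / (-2.858) = 0.6717,   |z_2| = 0.6717.
Moduli of all roots: 1.0419, 0.6717.
All moduli strictly greater than 1? No.
Verdict: Not invertible.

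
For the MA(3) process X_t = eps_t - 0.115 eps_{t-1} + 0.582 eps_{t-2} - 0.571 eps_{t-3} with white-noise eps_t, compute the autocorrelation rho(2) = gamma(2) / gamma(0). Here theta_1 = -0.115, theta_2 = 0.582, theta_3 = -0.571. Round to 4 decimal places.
\rho(2) = 0.3860

For an MA(q) process with theta_0 = 1, the autocovariance is
  gamma(k) = sigma^2 * sum_{i=0..q-k} theta_i * theta_{i+k},
and rho(k) = gamma(k) / gamma(0). Sigma^2 cancels.
  numerator   = (1)*(0.582) + (-0.115)*(-0.571) = 0.647665.
  denominator = (1)^2 + (-0.115)^2 + (0.582)^2 + (-0.571)^2 = 1.67799.
  rho(2) = 0.647665 / 1.67799 = 0.3860.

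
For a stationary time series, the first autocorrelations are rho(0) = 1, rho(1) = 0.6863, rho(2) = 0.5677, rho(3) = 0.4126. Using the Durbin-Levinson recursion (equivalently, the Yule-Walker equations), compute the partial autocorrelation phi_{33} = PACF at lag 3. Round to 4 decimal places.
\phi_{33} = -0.0611

The PACF at lag k is phi_{kk}, the last component of the solution
to the Yule-Walker system G_k phi = r_k where
  (G_k)_{ij} = rho(|i - j|), (r_k)_i = rho(i), i,j = 1..k.
Equivalently, Durbin-Levinson gives phi_{kk} iteratively:
  phi_{11} = rho(1)
  phi_{kk} = [rho(k) - sum_{j=1..k-1} phi_{k-1,j} rho(k-j)]
            / [1 - sum_{j=1..k-1} phi_{k-1,j} rho(j)],
  phi_{k,j} = phi_{k-1,j} - phi_{kk} phi_{k-1,k-j},  j = 1..k-1.
Step k = 1:
  phi_11 = rho(1) = 0.6863.
Step k = 2:
  phi_22 = [rho(2) - phi_11 rho(1)] / [1 - phi_11 rho(1)] = [0.5677 - (0.6863)(0.6863)] / [1 - (0.6863)(0.6863)]
         = 0.09669231 / 0.52899231 = 0.182786.
  Update: phi_21 = phi_11 - phi_22 phi_11 = 0.6863 - (0.182786)(0.6863) = 0.560854.
Step k = 3:
  phi_33 = [rho(3) - phi_21 rho(2) - phi_22 rho(1)] / [1 - phi_21 rho(1) - phi_22 rho(2)]
    numerator   = 0.4126 - (0.560854)(0.5677) - (0.182786)(0.6863) = -0.03124279
    denominator = 1 - (0.560854)(0.6863) - (0.182786)(0.5677) = 0.51131832
  phi_33 = -0.03124279 / 0.51131832 = -0.0611.
Therefore phi_{33} = -0.0611.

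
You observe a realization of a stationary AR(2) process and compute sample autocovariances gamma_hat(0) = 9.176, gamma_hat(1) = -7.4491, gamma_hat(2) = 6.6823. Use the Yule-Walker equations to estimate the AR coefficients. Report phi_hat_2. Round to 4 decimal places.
\hat\phi_{2} = 0.2030

The Yule-Walker equations for an AR(p) process read, in matrix form,
  Gamma_p phi = r_p,   with   (Gamma_p)_{ij} = gamma(|i - j|),
                       (r_p)_i = gamma(i),   i,j = 1..p.
Substitute the sample gammas (Toeplitz matrix and right-hand side of size 2):
  Gamma_p = [[9.176, -7.4491], [-7.4491, 9.176]]
  r_p     = [-7.4491, 6.6823]
Written out:
  9.176 phi_1 - 7.4491 phi_2 = -7.4491
  -7.4491 phi_1 + 9.176 phi_2 = 6.6823
Solve by Cramer's rule:
  det = gamma(0)^2 - gamma(1)^2 = (9.176)^2 - (-7.4491)^2 = 84.198976 - 55.48909081 = 28.70988519
  phi_hat_1 = [gamma(1) gamma(0) - gamma(1) gamma(2)] / det = [(-7.4491)(9.176) - (-7.4491)(6.6823)] / 28.70988519 = -18.57582067 / 28.70988519 = -0.647
  phi_hat_2 = [gamma(0) gamma(2) - gamma(1)^2] / det = [(9.176)(6.6823) - (-7.4491)^2] / 28.70988519 = 5.82769399 / 28.70988519 = 0.203
So phi_hat = [-0.6470, 0.2030].
Therefore phi_hat_2 = 0.2030.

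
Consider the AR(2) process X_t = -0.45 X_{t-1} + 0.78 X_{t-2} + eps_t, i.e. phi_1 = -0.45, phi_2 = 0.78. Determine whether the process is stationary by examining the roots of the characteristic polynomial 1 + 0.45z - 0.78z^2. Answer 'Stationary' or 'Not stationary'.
\text{Not stationary}

The AR(p) characteristic polynomial is P(z) = 1 + 0.45z - 0.78z^2.
Stationarity requires all roots to lie outside the unit circle, i.e. |z| > 1 for every root.
Set 1 + (0.45) z + (-0.78) z^2 = 0, i.e. a z^2 + b z + c = 0 with a = -0.78, b = 0.45, c = 1.
Discriminant D = b^2 - 4ac = (0.45)^2 - 4*(-0.78)*1 = 0.2025 - (-3.12) = 3.3225.
D >= 0, so the roots are real: z = (-b +/- sqrt(D)) / (2a) = (-0.45 +/- 1.822773) / (-1.56).
  z_1 = (-0.45 + 1.822773) / (-1.56) = -0.88,   |z_1| = 0.88.
  z_2 = (-0.45 - 1.822773) / (-1.56) = 1.4569,   |z_2| = 1.4569.
Moduli of all roots: 0.8800, 1.4569.
All moduli strictly greater than 1? No.
Verdict: Not stationary.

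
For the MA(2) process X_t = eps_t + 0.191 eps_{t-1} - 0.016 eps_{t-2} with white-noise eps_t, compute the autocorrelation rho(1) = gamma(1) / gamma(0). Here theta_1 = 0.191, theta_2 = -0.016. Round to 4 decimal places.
\rho(1) = 0.1813

For an MA(q) process with theta_0 = 1, the autocovariance is
  gamma(k) = sigma^2 * sum_{i=0..q-k} theta_i * theta_{i+k},
and rho(k) = gamma(k) / gamma(0). Sigma^2 cancels.
  numerator   = (1)*(0.191) + (0.191)*(-0.016) = 0.187944.
  denominator = (1)^2 + (0.191)^2 + (-0.016)^2 = 1.036737.
  rho(1) = 0.187944 / 1.036737 = 0.1813.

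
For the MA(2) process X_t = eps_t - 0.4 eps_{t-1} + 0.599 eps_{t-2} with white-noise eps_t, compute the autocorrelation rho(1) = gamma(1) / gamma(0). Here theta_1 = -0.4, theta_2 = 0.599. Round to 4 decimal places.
\rho(1) = -0.4211

For an MA(q) process with theta_0 = 1, the autocovariance is
  gamma(k) = sigma^2 * sum_{i=0..q-k} theta_i * theta_{i+k},
and rho(k) = gamma(k) / gamma(0). Sigma^2 cancels.
  numerator   = (1)*(-0.4) + (-0.4)*(0.599) = -0.6396.
  denominator = (1)^2 + (-0.4)^2 + (0.599)^2 = 1.518801.
  rho(1) = -0.6396 / 1.518801 = -0.4211.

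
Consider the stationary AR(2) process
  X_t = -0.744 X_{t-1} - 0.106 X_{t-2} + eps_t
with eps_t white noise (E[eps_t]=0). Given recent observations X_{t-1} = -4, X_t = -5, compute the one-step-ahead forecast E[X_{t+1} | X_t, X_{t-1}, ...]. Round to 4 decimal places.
E[X_{t+1} \mid \mathcal F_t] = 4.1440

For an AR(p) model X_t = c + sum_i phi_i X_{t-i} + eps_t, the
one-step-ahead conditional mean is
  E[X_{t+1} | X_t, ...] = c + sum_i phi_i X_{t+1-i}.
Substitute known values:
  E[X_{t+1} | ...] = (-0.744) * (-5) + (-0.106) * (-4)
                   = 4.1440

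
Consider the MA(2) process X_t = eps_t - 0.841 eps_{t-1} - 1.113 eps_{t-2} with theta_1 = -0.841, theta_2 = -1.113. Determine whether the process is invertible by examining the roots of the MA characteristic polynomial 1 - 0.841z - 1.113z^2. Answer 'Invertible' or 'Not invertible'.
\text{Not invertible}

The MA(q) characteristic polynomial is P(z) = 1 - 0.841z - 1.113z^2.
Invertibility requires all roots to lie outside the unit circle, i.e. |z| > 1 for every root.
Set 1 + (-0.841) z + (-1.113) z^2 = 0, i.e. a z^2 + b z + c = 0 with a = -1.113, b = -0.841, c = 1.
Discriminant D = b^2 - 4ac = (-0.841)^2 - 4*(-1.113)*1 = 0.707281 - (-4.452) = 5.159281.
D >= 0, so the roots are real: z = (-b +/- sqrt(D)) / (2a) = (0.841 +/- 2.271405) / (-2.226).
  z_1 = (0.841 + 2.271405) / (-2.226) = -1.3982,   |z_1| = 1.3982.
  z_2 = (0.841 - 2.271405) / (-2.226) = 0.6426,   |z_2| = 0.6426.
Moduli of all roots: 1.3982, 0.6426.
All moduli strictly greater than 1? No.
Verdict: Not invertible.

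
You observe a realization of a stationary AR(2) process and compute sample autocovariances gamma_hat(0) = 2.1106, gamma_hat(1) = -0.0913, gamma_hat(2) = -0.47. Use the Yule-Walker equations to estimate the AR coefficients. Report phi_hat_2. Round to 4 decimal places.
\hat\phi_{2} = -0.2250

The Yule-Walker equations for an AR(p) process read, in matrix form,
  Gamma_p phi = r_p,   with   (Gamma_p)_{ij} = gamma(|i - j|),
                       (r_p)_i = gamma(i),   i,j = 1..p.
Substitute the sample gammas (Toeplitz matrix and right-hand side of size 2):
  Gamma_p = [[2.1106, -0.0913], [-0.0913, 2.1106]]
  r_p     = [-0.0913, -0.47]
Written out:
  2.1106 phi_1 - 0.0913 phi_2 = -0.0913
  -0.0913 phi_1 + 2.1106 phi_2 = -0.47
Solve by Cramer's rule:
  det = gamma(0)^2 - gamma(1)^2 = (2.1106)^2 - (-0.0913)^2 = 4.45463236 - 0.00833569 = 4.44629667
  phi_hat_1 = [gamma(1) gamma(0) - gamma(1) gamma(2)] / det = [(-0.0913)(2.1106) - (-0.0913)(-0.47)] / 4.44629667 = -0.23560878 / 4.44629667 = -0.053
  phi_hat_2 = [gamma(0) gamma(2) - gamma(1)^2] / det = [(2.1106)(-0.47) - (-0.0913)^2] / 4.44629667 = -1.00031769 / 4.44629667 = -0.225
So phi_hat = [-0.0530, -0.2250].
Therefore phi_hat_2 = -0.2250.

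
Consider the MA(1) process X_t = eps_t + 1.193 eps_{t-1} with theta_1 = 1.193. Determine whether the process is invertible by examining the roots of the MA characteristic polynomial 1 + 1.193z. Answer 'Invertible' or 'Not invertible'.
\text{Not invertible}

The MA(q) characteristic polynomial is P(z) = 1 + 1.193z.
Invertibility requires all roots to lie outside the unit circle, i.e. |z| > 1 for every root.
This is linear in z: 1 + (1.193) z = 0  =>  z = -1/(1.193) = -0.838223,  |z| = 0.838223.
Moduli of all roots: 0.8382.
All moduli strictly greater than 1? No.
Verdict: Not invertible.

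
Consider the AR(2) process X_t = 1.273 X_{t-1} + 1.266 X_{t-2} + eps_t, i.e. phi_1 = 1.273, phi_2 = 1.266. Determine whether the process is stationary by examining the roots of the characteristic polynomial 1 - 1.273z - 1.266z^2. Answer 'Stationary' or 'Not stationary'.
\text{Not stationary}

The AR(p) characteristic polynomial is P(z) = 1 - 1.273z - 1.266z^2.
Stationarity requires all roots to lie outside the unit circle, i.e. |z| > 1 for every root.
Set 1 + (-1.273) z + (-1.266) z^2 = 0, i.e. a z^2 + b z + c = 0 with a = -1.266, b = -1.273, c = 1.
Discriminant D = b^2 - 4ac = (-1.273)^2 - 4*(-1.266)*1 = 1.620529 - (-5.064) = 6.684529.
D >= 0, so the roots are real: z = (-b +/- sqrt(D)) / (2a) = (1.273 +/- 2.585446) / (-2.532).
  z_1 = (1.273 + 2.585446) / (-2.532) = -1.5239,   |z_1| = 1.5239.
  z_2 = (1.273 - 2.585446) / (-2.532) = 0.5183,   |z_2| = 0.5183.
Moduli of all roots: 1.5239, 0.5183.
All moduli strictly greater than 1? No.
Verdict: Not stationary.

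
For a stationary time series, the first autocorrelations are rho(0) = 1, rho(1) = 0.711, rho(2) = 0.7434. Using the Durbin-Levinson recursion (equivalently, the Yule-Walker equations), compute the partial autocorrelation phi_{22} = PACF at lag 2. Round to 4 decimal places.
\phi_{22} = 0.4811

The PACF at lag k is phi_{kk}, the last component of the solution
to the Yule-Walker system G_k phi = r_k where
  (G_k)_{ij} = rho(|i - j|), (r_k)_i = rho(i), i,j = 1..k.
Equivalently, Durbin-Levinson gives phi_{kk} iteratively:
  phi_{11} = rho(1)
  phi_{kk} = [rho(k) - sum_{j=1..k-1} phi_{k-1,j} rho(k-j)]
            / [1 - sum_{j=1..k-1} phi_{k-1,j} rho(j)],
  phi_{k,j} = phi_{k-1,j} - phi_{kk} phi_{k-1,k-j},  j = 1..k-1.
Step k = 1:
  phi_11 = rho(1) = 0.711.
Step k = 2:
  phi_22 = [rho(2) - phi_11 rho(1)] / [1 - phi_11 rho(1)] = [0.7434 - (0.711)(0.711)] / [1 - (0.711)(0.711)]
         = 0.237879 / 0.494479 = 0.4811.
Therefore phi_{22} = 0.4811.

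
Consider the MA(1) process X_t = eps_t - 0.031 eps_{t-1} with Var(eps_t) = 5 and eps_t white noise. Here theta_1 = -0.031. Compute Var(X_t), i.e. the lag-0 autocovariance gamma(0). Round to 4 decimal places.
\gamma(0) = 5.0048

For an MA(q) process X_t = eps_t + sum_i theta_i eps_{t-i} with
Var(eps_t) = sigma^2, the variance is
  gamma(0) = sigma^2 * (1 + sum_i theta_i^2).
  sum_i theta_i^2 = (-0.031)^2 = 0.000961.
  gamma(0) = 5 * (1 + 0.000961) = 5 * 1.000961 = 5.004805, which rounds to 5.0048.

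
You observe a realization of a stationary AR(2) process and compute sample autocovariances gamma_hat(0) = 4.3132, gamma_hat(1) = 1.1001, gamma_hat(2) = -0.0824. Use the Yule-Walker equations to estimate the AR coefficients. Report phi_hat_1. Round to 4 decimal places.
\hat\phi_{1} = 0.2780

The Yule-Walker equations for an AR(p) process read, in matrix form,
  Gamma_p phi = r_p,   with   (Gamma_p)_{ij} = gamma(|i - j|),
                       (r_p)_i = gamma(i),   i,j = 1..p.
Substitute the sample gammas (Toeplitz matrix and right-hand side of size 2):
  Gamma_p = [[4.3132, 1.1001], [1.1001, 4.3132]]
  r_p     = [1.1001, -0.0824]
Written out:
  4.3132 phi_1 + 1.1001 phi_2 = 1.1001
  1.1001 phi_1 + 4.3132 phi_2 = -0.0824
Solve by Cramer's rule:
  det = gamma(0)^2 - gamma(1)^2 = (4.3132)^2 - (1.1001)^2 = 18.60369424 - 1.21022001 = 17.39347423
  phi_hat_1 = [gamma(1) gamma(0) - gamma(1) gamma(2)] / det = [(1.1001)(4.3132) - (1.1001)(-0.0824)] / 17.39347423 = 4.83559956 / 17.39347423 = 0.278
  phi_hat_2 = [gamma(0) gamma(2) - gamma(1)^2] / det = [(4.3132)(-0.0824) - (1.1001)^2] / 17.39347423 = -1.56562769 / 17.39347423 = -0.09
So phi_hat = [0.2780, -0.0900].
Therefore phi_hat_1 = 0.2780.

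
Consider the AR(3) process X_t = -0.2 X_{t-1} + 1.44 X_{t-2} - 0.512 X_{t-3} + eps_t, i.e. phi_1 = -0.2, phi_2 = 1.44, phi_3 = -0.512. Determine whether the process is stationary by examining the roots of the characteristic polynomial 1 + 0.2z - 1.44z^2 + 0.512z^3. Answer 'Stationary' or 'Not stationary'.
\text{Not stationary}

The AR(p) characteristic polynomial is P(z) = 1 + 0.2z - 1.44z^2 + 0.512z^3.
Stationarity requires all roots to lie outside the unit circle, i.e. |z| > 1 for every root.
Degree 3: look for a simple real root z0 first, then factor out (1 - z/z0) and solve the remaining quadratic.
Testing z0 = 1.25: P(1.25) = 1 + (0.2)(1.25) + (-1.44)(1.25)^2 + (0.512)(1.25)^3
  = 1 + (0.25) + (-2.25) + (1) = 0.  So z_0 = 1.25 is a root, |z_0| = 1.25.
Divide out the factor (1 - 0.8 z) = (1 - z/z0) (since 1/z0 = 0.8):
  P(z) = (1 - 0.8 z)(1 + (1) z + (-0.64) z^2)
  [check: z-coef 1 - (0.8) = 0.2; z^2-coef -0.64 - (0.8)(1) = -1.44; z^3-coef -(0.8)(-0.64) = 0.512.]
Remaining roots from the quadratic factor 1 + (1) z + (-0.64) z^2:
  Set 1 + (1) z + (-0.64) z^2 = 0, i.e. a z^2 + b z + c = 0 with a = -0.64, b = 1, c = 1.
  Discriminant D = b^2 - 4ac = (1)^2 - 4*(-0.64)*1 = 1 - (-2.56) = 3.56.
  D >= 0, so the roots are real: z = (-b +/- sqrt(D)) / (2a) = (-1 +/- 1.886796) / (-1.28).
    z_1 = (-1 + 1.886796) / (-1.28) = -0.6928,   |z_1| = 0.6928.
    z_2 = (-1 - 1.886796) / (-1.28) = 2.2553,   |z_2| = 2.2553.
Moduli of all roots: 1.2500, 0.6928, 2.2553.
All moduli strictly greater than 1? No.
Verdict: Not stationary.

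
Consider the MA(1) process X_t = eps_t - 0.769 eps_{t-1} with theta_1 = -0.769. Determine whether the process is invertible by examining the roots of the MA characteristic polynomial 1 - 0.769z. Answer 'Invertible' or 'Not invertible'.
\text{Invertible}

The MA(q) characteristic polynomial is P(z) = 1 - 0.769z.
Invertibility requires all roots to lie outside the unit circle, i.e. |z| > 1 for every root.
This is linear in z: 1 + (-0.769) z = 0  =>  z = -1/(-0.769) = 1.30039,  |z| = 1.30039.
Moduli of all roots: 1.3004.
All moduli strictly greater than 1? Yes.
Verdict: Invertible.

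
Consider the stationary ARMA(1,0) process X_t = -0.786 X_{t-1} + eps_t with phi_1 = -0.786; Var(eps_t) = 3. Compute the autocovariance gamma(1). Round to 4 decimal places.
\gamma(1) = -6.1695

Multiply the model equation by X_{t-k} and take expectations. With theta_0 = psi_0 = 1 and psi_j the MA(infinity) weights, this gives
  gamma(k) - sum_i phi_i gamma(k-i) = c_k,
  c_k = sigma^2 * sum_{j=k..q} theta_j psi_{j-k}   (c_k = 0 for k > q),
using gamma(-m) = gamma(m).
Pure AR (q = 0): c_0 = sigma^2 = 3, c_k = 0 for k >= 1.
Equations for k = 0 and k = 1 (AR order 1):
  gamma(0) = phi_1 gamma(1) + c_0
  gamma(1) = phi_1 gamma(0) + c_1
Substituting the second into the first: gamma(0) (1 - phi_1^2) = c_0 + phi_1 c_1, so
  gamma(0) = c_0 / (1 - phi_1^2) = 3 / (1 - (-0.786)^2) = 3 / 0.382204 = 7.849211.
  gamma(1) = phi_1 gamma(0) = (-0.786)(7.849211) = -6.16948.
Therefore gamma(1) = -6.1695 (to 4 decimal places).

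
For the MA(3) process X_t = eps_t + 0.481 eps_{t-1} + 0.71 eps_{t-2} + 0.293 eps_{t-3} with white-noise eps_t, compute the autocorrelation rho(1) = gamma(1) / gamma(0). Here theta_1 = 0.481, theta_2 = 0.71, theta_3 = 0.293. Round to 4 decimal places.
\rho(1) = 0.5658

For an MA(q) process with theta_0 = 1, the autocovariance is
  gamma(k) = sigma^2 * sum_{i=0..q-k} theta_i * theta_{i+k},
and rho(k) = gamma(k) / gamma(0). Sigma^2 cancels.
  numerator   = (1)*(0.481) + (0.481)*(0.71) + (0.71)*(0.293) = 1.03054.
  denominator = (1)^2 + (0.481)^2 + (0.71)^2 + (0.293)^2 = 1.82131.
  rho(1) = 1.03054 / 1.82131 = 0.5658.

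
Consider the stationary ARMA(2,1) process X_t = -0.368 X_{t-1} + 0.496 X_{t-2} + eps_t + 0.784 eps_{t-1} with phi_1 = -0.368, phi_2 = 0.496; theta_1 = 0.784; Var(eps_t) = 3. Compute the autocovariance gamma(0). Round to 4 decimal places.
\gamma(0) = 4.0036

Multiply the model equation by X_{t-k} and take expectations. With theta_0 = psi_0 = 1 and psi_j the MA(infinity) weights, this gives
  gamma(k) - sum_i phi_i gamma(k-i) = c_k,
  c_k = sigma^2 * sum_{j=k..q} theta_j psi_{j-k}   (c_k = 0 for k > q),
using gamma(-m) = gamma(m).
psi-weights needed (psi_j = theta_j + sum_i phi_i psi_{j-i}):
  psi_1 = theta_1 + phi_1 = 0.784 + (-0.368) = 0.416
Right-hand sides:
  c_0 = sigma^2 (1 + theta_1 psi_1) = 3 * (1 + (0.784)(0.416)) = 3 * 1.326144 = 3.978432
  c_1 = sigma^2 theta_1 = 3 * (0.784) = 2.352
  c_2 = 0
Equations for k = 0, 1, 2 (AR order 2, c_2 = 0):
  (E0) gamma(0) = phi_1 gamma(1) + phi_2 gamma(2) + c_0
  (E1) gamma(1) = phi_1 gamma(0) + phi_2 gamma(1) + c_1
  (E2) gamma(2) = phi_1 gamma(1) + phi_2 gamma(0)
From (E1): gamma(1) = A gamma(0) + B with
  A = phi_1 / (1 - phi_2) = -0.368 / 0.504 = -0.730159,   B = c_1 / (1 - phi_2) = 2.352 / 0.504 = 4.666667.
Insert (E2) into (E0): gamma(0) (1 - phi_2^2) = phi_1 (1 + phi_2) gamma(1) + c_0.
  phi_1 (1 + phi_2) = (-0.368)(1.496) = -0.550528,   1 - phi_2^2 = 0.753984.
Replace gamma(1) by A gamma(0) + B and collect gamma(0):
  gamma(0) [0.753984 - (-0.550528)(-0.730159)] = (-0.550528)(4.666667) + 3.978432
  gamma(0) * 0.352011 = 1.409301
  gamma(0) = 1.409301 / 0.352011 = 4.00357.
Therefore gamma(0) = 4.0036 (to 4 decimal places).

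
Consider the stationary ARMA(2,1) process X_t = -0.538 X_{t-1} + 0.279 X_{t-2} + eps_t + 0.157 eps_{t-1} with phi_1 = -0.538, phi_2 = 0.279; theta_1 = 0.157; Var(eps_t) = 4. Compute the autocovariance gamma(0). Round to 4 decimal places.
\gamma(0) = 7.7351

Multiply the model equation by X_{t-k} and take expectations. With theta_0 = psi_0 = 1 and psi_j the MA(infinity) weights, this gives
  gamma(k) - sum_i phi_i gamma(k-i) = c_k,
  c_k = sigma^2 * sum_{j=k..q} theta_j psi_{j-k}   (c_k = 0 for k > q),
using gamma(-m) = gamma(m).
psi-weights needed (psi_j = theta_j + sum_i phi_i psi_{j-i}):
  psi_1 = theta_1 + phi_1 = 0.157 + (-0.538) = -0.381
Right-hand sides:
  c_0 = sigma^2 (1 + theta_1 psi_1) = 4 * (1 + (0.157)(-0.381)) = 4 * 0.940183 = 3.760732
  c_1 = sigma^2 theta_1 = 4 * (0.157) = 0.628
  c_2 = 0
Equations for k = 0, 1, 2 (AR order 2, c_2 = 0):
  (E0) gamma(0) = phi_1 gamma(1) + phi_2 gamma(2) + c_0
  (E1) gamma(1) = phi_1 gamma(0) + phi_2 gamma(1) + c_1
  (E2) gamma(2) = phi_1 gamma(1) + phi_2 gamma(0)
From (E1): gamma(1) = A gamma(0) + B with
  A = phi_1 / (1 - phi_2) = -0.538 / 0.721 = -0.746186,   B = c_1 / (1 - phi_2) = 0.628 / 0.721 = 0.871012.
Insert (E2) into (E0): gamma(0) (1 - phi_2^2) = phi_1 (1 + phi_2) gamma(1) + c_0.
  phi_1 (1 + phi_2) = (-0.538)(1.279) = -0.688102,   1 - phi_2^2 = 0.922159.
Replace gamma(1) by A gamma(0) + B and collect gamma(0):
  gamma(0) [0.922159 - (-0.688102)(-0.746186)] = (-0.688102)(0.871012) + 3.760732
  gamma(0) * 0.408707 = 3.161387
  gamma(0) = 3.161387 / 0.408707 = 7.735092.
Therefore gamma(0) = 7.7351 (to 4 decimal places).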